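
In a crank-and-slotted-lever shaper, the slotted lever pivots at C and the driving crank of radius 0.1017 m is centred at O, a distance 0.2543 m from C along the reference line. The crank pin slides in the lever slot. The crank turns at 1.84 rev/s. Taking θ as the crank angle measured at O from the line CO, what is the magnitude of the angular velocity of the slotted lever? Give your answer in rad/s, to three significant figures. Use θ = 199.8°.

ω = 11.56 rad/s (from 1.84 rev/s).
Crank pin A relative to C: A = (d + r cosθ, r sinθ); lever angle φ = atan2(r sinθ, d + r cosθ).
Differentiating tanφ: φ̇ = rω(d cosθ + r)/(d² + r² + 2dr cosθ).
d² + r² + 2dr cosθ = |CA|² = 0.0263447 m²;  d cosθ + r = -0.13757 m.
|ω_lever| = |0.1017·11.56·-0.13757| / 0.0263447 = 6.1396 rad/s.

6.14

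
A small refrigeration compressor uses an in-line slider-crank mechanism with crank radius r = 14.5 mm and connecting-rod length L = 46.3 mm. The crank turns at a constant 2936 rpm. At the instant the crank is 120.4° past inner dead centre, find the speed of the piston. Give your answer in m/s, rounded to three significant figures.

ω = 2π·2936/60 = 307.5 rad/s
For an in-line slider-crank, x = r cosθ + √(L² − r² sin²θ), so v = −rω sinθ·[1 + r cosθ/√(L² − r² sin²θ)].
With r = 0.0145 m, L = 0.0463 m, θ = 120.4°: √(L² − r² sin²θ) = 0.044579 m.
v = −0.0145·307.5·0.86251·[1 + 0.0145·-0.50603/0.044579] = -3.2123 m/s.
|v| = 3.2123 m/s.

3.21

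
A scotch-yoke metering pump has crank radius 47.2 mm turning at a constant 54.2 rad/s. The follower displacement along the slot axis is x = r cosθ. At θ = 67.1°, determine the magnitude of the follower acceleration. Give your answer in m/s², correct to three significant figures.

54.0

ω = 54.2 rad/s
x = r cosθ ⇒ ẍ = −rω² cosθ (ω constant).
|a| = rω²|cosθ| = 0.0472·(54.2)²·|cos 67.1°| = 53.955 m/s².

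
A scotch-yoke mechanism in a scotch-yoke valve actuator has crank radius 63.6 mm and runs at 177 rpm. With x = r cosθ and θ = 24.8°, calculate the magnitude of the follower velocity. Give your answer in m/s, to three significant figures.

0.494

ω = 18.54 rad/s (from 177 rpm).
x = r cosθ ⇒ ẋ = −rω sinθ.
|v| = rω|sinθ| = 0.0636·18.54·|sin 24.8°| = 0.49447 m/s.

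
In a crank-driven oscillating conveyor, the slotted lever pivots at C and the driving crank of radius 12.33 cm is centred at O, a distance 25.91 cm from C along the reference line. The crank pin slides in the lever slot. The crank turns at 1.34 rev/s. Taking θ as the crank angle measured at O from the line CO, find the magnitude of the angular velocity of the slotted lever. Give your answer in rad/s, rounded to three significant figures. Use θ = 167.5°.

ω = 8.419 rad/s (from 1.34 rev/s).
Crank pin A relative to C: A = (d + r cosθ, r sinθ); lever angle φ = atan2(r sinθ, d + r cosθ).
Differentiating tanφ: φ̇ = rω(d cosθ + r)/(d² + r² + 2dr cosθ).
d² + r² + 2dr cosθ = |CA|² = 0.0199562 m²;  d cosθ + r = -0.12966 m.
|ω_lever| = |0.1233·8.419·-0.12966| / 0.0199562 = 6.7448 rad/s.

6.74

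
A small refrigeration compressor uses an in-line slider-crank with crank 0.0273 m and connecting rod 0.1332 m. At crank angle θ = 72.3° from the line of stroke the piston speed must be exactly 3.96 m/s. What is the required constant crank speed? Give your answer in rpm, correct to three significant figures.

1370

For an in-line slider-crank, |v_piston| = rω|sinθ|·[1 + r cosθ/√(L² − r² sin²θ)].
With r = 0.0273 m, L = 0.1332 m, θ = 72.3°: the bracketed kinematic factor |dx/dθ| = 0.02766 m.
ω = v/|dx/dθ| = 3.96/0.02766 = 143.17 rad/s.
N = 60ω/(2π) = 1367.1 rpm.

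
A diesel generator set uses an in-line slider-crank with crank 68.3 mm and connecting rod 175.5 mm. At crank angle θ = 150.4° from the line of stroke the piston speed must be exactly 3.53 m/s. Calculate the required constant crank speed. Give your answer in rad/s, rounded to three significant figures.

160

For an in-line slider-crank, |v_piston| = rω|sinθ|·[1 + r cosθ/√(L² − r² sin²θ)].
With r = 0.0683 m, L = 0.1755 m, θ = 150.4°: the bracketed kinematic factor |dx/dθ| = 0.022103 m.
ω = v/|dx/dθ| = 3.53/0.022103 = 159.7 rad/s.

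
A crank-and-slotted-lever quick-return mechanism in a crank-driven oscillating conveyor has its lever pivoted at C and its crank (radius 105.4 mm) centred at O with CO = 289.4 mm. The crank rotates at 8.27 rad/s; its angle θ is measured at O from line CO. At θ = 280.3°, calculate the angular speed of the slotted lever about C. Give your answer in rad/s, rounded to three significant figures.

1.30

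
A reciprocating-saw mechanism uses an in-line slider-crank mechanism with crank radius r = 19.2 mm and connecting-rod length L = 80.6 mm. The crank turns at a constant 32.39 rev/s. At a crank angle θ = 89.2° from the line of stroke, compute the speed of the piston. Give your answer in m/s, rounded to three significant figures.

ω = 2π·32.4 = 203.5 rad/s
For an in-line slider-crank, x = r cosθ + √(L² − r² sin²θ), so v = −rω sinθ·[1 + r cosθ/√(L² − r² sin²θ)].
With r = 0.0192 m, L = 0.0806 m, θ = 89.2°: √(L² − r² sin²θ) = 0.07828 m.
v = −0.0192·203.5·0.99990·[1 + 0.0192·0.01396/0.07828] = -3.9204 m/s.
|v| = 3.9204 m/s.

3.92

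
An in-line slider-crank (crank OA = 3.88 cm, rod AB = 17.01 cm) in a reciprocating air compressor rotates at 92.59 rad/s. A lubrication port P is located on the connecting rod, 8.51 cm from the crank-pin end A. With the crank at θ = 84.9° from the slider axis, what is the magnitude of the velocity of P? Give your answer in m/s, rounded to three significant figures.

ω = 92.59 rad/s.  Crank-pin speed |V_A| = rω = 3.5925 m/s, perpendicular to OA.
Rod angle: sinφ = −(r/L) sinθ ⇒ φ = -13.132°; ω_rod = −rω cosθ/√(L²−r²sin²θ) = -1.9279 rad/s.
V_P = V_A + ω_rod × AP, with AP = 0.0851 m along the rod.
Components: V_Px = −rω sinθ − a·ω_rod·sinφ = -3.6155 m/s;  V_Py = rω cosθ + a·ω_rod·cosφ = +0.15958 m/s.
|V_P| = √(V_Px² + V_Py²) = 3.6191 m/s.

3.62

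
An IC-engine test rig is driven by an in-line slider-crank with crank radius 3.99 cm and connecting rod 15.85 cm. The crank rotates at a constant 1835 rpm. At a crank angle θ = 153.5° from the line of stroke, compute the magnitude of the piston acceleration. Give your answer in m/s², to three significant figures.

ω = 2π·1835/60 = 192.2 rad/s
x(θ) = r cosθ + √(L² − r² sin²θ); with ω constant, a = ω²·d²x/dθ².
d²x/dθ² = −r cosθ − r²(cos2θ)/√u − r⁴ sin²2θ/(4u^{3/2}),  u = L² − r² sin²θ = 0.0248053 m².
Substituting r = 0.0399 m, L = 0.1585 m, θ = 153.5°: d²x/dθ² = +0.029521 m.
a = ω²·d²x/dθ² = (192.2)²·(+0.029521) = +1090.1 m/s²;  |a| = 1090.1 m/s².

1090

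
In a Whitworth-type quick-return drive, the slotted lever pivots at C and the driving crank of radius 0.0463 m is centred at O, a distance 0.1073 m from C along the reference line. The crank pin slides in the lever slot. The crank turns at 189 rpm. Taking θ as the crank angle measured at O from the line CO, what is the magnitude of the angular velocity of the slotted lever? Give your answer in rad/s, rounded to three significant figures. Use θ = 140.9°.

ω = 19.79 rad/s (from 189 rpm).
Crank pin A relative to C: A = (d + r cosθ, r sinθ); lever angle φ = atan2(r sinθ, d + r cosθ).
Differentiating tanφ: φ̇ = rω(d cosθ + r)/(d² + r² + 2dr cosθ).
d² + r² + 2dr cosθ = |CA|² = 0.0059462 m²;  d cosθ + r = -0.03697 m.
|ω_lever| = |0.0463·19.79·-0.03697| / 0.0059462 = 5.6974 rad/s.

5.70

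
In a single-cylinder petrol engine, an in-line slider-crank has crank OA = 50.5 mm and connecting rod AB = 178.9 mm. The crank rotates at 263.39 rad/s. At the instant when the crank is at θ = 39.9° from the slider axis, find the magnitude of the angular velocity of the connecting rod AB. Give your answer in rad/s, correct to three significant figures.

58.0

ω = 263.4 rad/s
The rod makes angle φ with the slider axis where L sinφ = r sinθ; differentiating, L cosφ·φ̇ = r ω cosθ.
L cosφ = √(L² − r² sin²θ) = 0.17594 m.
|ω_rod| = r ω |cosθ| / √(L² − r² sin²θ) = 0.0505·263.4·0.76717/0.17594 = 57.997 rad/s.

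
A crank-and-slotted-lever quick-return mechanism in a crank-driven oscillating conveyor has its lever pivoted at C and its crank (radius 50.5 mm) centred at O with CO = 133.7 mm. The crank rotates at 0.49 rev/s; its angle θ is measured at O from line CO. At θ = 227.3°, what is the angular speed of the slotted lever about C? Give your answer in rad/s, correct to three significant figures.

ω = 3.079 rad/s (from 0.49 rev/s).
Crank pin A relative to C: A = (d + r cosθ, r sinθ); lever angle φ = atan2(r sinθ, d + r cosθ).
Differentiating tanφ: φ̇ = rω(d cosθ + r)/(d² + r² + 2dr cosθ).
d² + r² + 2dr cosθ = |CA|² = 0.0112683 m²;  d cosθ + r = -0.04017 m.
|ω_lever| = |0.0505·3.079·-0.04017| / 0.0112683 = 0.55426 rad/s.

0.554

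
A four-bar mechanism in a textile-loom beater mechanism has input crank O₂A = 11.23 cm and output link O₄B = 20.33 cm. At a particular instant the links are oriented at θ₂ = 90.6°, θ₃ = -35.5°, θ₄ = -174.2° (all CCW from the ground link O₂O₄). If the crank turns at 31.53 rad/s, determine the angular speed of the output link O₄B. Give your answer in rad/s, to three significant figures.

21.3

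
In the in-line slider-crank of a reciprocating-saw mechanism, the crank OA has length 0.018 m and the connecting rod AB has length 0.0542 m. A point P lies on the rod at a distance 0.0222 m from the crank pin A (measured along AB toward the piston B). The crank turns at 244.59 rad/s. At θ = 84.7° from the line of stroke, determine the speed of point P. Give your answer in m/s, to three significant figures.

ω = 244.6 rad/s.  Crank-pin speed |V_A| = rω = 4.4026 m/s, perpendicular to OA.
Rod angle: sinφ = −(r/L) sinθ ⇒ φ = -19.310°; ω_rod = −rω cosθ/√(L²−r²sin²θ) = -7.9505 rad/s.
V_P = V_A + ω_rod × AP, with AP = 0.0222 m along the rod.
Components: V_Px = −rω sinθ − a·ω_rod·sinφ = -4.4422 m/s;  V_Py = rω cosθ + a·ω_rod·cosφ = +0.2401 m/s.
|V_P| = √(V_Px² + V_Py²) = 4.4486 m/s.

4.45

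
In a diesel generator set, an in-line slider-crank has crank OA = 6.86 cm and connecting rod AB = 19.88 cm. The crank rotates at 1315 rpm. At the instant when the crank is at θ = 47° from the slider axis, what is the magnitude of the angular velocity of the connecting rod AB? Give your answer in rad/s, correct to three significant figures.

33.5

ω = 137.7 rad/s (converted from 1315 rpm).
The rod makes angle φ with the slider axis where L sinφ = r sinθ; differentiating, L cosφ·φ̇ = r ω cosθ.
L cosφ = √(L² − r² sin²θ) = 0.19237 m.
|ω_rod| = r ω |cosθ| / √(L² − r² sin²θ) = 0.0686·137.7·0.68200/0.19237 = 33.492 rad/s.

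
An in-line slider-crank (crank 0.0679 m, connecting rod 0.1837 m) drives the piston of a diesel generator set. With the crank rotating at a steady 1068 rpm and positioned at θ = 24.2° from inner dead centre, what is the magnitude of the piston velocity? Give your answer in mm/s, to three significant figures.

ω = 2π·1068/60 = 111.8 rad/s
For an in-line slider-crank, x = r cosθ + √(L² − r² sin²θ), so v = −rω sinθ·[1 + r cosθ/√(L² − r² sin²θ)].
With r = 0.0679 m, L = 0.1837 m, θ = 24.2°: √(L² − r² sin²θ) = 0.18158 m.
v = −0.0679·111.8·0.40992·[1 + 0.0679·0.91212/0.18158] = -4.1747 m/s.
|v| = 4.1747 m/s = 4174.7 mm/s.

4170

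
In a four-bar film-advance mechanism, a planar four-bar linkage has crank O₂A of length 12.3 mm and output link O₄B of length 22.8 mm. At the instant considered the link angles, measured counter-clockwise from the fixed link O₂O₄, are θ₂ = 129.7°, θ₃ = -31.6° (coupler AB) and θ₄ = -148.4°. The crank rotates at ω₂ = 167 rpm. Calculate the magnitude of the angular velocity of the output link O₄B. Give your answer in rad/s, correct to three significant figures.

3.39

ω₂ = 17.49 rad/s (from 167 rpm).
Differentiating the loop-closure r₂e^{iθ₂}+r₃e^{iθ₃}=r₁+r₄e^{iθ₄} gives r₂ω₂e^{iθ₂}+r₃ω₃e^{iθ₃}=r₄ω₄e^{iθ₄}.
Eliminating the other unknown: ω₄ = r₂ω₂ sin(θ₂−θ₃) / [r₄ sin(θ₄−θ₃)].
Numerator sine = +0.32061; denominator sine = -0.89259.
Result = 0.0123·17.49·(+0.32061) / (0.0228·(-0.89259)) = -3.3888 rad/s; magnitude 3.3888 rad/s.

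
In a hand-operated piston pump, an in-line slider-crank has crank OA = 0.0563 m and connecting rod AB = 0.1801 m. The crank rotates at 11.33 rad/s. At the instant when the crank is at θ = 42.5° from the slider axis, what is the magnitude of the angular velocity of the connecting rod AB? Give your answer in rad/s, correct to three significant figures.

2.67

ω = 11.33 rad/s
The rod makes angle φ with the slider axis where L sinφ = r sinθ; differentiating, L cosφ·φ̇ = r ω cosθ.
L cosφ = √(L² − r² sin²θ) = 0.17604 m.
|ω_rod| = r ω |cosθ| / √(L² − r² sin²θ) = 0.0563·11.33·0.73728/0.17604 = 2.6716 rad/s.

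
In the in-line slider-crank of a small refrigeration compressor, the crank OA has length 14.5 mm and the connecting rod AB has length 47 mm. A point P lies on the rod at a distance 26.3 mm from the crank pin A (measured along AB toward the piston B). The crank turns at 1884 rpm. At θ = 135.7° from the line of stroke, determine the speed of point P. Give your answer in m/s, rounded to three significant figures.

ω = 197.3 rad/s.  Crank-pin speed |V_A| = rω = 2.8607 m/s, perpendicular to OA.
Rod angle: sinφ = −(r/L) sinθ ⇒ φ = -12.443°; ω_rod = −rω cosθ/√(L²−r²sin²θ) = +44.61 rad/s.
V_P = V_A + ω_rod × AP, with AP = 0.0263 m along the rod.
Components: V_Px = −rω sinθ − a·ω_rod·sinφ = -1.7452 m/s;  V_Py = rω cosθ + a·ω_rod·cosφ = -0.90173 m/s.
|V_P| = √(V_Px² + V_Py²) = 1.9644 m/s.

1.96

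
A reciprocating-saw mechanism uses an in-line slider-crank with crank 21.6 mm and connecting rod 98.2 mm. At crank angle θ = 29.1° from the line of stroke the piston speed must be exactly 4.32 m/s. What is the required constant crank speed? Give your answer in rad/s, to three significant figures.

345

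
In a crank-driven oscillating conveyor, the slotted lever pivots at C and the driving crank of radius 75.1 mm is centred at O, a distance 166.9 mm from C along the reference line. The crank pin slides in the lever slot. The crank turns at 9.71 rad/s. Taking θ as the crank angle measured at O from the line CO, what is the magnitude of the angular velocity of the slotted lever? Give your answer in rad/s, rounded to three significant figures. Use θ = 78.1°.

2.07

ω = 9.71 rad/s
Crank pin A relative to C: A = (d + r cosθ, r sinθ); lever angle φ = atan2(r sinθ, d + r cosθ).
Differentiating tanφ: φ̇ = rω(d cosθ + r)/(d² + r² + 2dr cosθ).
d² + r² + 2dr cosθ = |CA|² = 0.0386648 m²;  d cosθ + r = +0.10952 m.
|ω_lever| = |0.0751·9.71·+0.10952| / 0.0386648 = 2.0655 rad/s.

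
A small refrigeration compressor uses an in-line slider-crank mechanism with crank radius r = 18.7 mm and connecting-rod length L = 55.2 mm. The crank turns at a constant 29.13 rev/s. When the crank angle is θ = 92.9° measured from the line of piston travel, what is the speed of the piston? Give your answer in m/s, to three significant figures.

3.36

ω = 2π·29.1 = 183 rad/s
For an in-line slider-crank, x = r cosθ + √(L² − r² sin²θ), so v = −rω sinθ·[1 + r cosθ/√(L² − r² sin²θ)].
With r = 0.0187 m, L = 0.0552 m, θ = 92.9°: √(L² − r² sin²θ) = 0.051945 m.
v = −0.0187·183·0.99872·[1 + 0.0187·-0.05059/0.051945] = -3.356 m/s.
|v| = 3.356 m/s.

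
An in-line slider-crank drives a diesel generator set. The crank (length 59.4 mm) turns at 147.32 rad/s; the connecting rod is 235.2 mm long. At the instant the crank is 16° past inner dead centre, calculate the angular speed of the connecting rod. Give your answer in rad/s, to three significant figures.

35.9

ω = 147.3 rad/s
The rod makes angle φ with the slider axis where L sinφ = r sinθ; differentiating, L cosφ·φ̇ = r ω cosθ.
L cosφ = √(L² − r² sin²θ) = 0.23463 m.
|ω_rod| = r ω |cosθ| / √(L² − r² sin²θ) = 0.0594·147.3·0.96126/0.23463 = 35.851 rad/s.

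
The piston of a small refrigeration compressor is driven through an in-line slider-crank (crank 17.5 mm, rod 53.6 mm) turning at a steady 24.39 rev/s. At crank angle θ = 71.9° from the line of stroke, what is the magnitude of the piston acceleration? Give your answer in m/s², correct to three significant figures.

ω = 2π·24.4 = 153.2 rad/s
x(θ) = r cosθ + √(L² − r² sin²θ); with ω constant, a = ω²·d²x/dθ².
d²x/dθ² = −r cosθ − r²(cos2θ)/√u − r⁴ sin²2θ/(4u^{3/2}),  u = L² − r² sin²θ = 0.00259627 m².
Substituting r = 0.0175 m, L = 0.0536 m, θ = 71.9°: d²x/dθ² = -0.00064853 m.
a = ω²·d²x/dθ² = (153.2)²·(-0.00064853) = -15.231 m/s²;  |a| = 15.231 m/s².

15.2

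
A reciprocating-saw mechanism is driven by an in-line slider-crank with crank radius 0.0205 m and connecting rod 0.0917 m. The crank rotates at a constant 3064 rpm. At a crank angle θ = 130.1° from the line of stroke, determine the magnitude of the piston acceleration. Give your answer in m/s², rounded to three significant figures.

ω = 2π·3064/60 = 320.9 rad/s
x(θ) = r cosθ + √(L² − r² sin²θ); with ω constant, a = ω²·d²x/dθ².
d²x/dθ² = −r cosθ − r²(cos2θ)/√u − r⁴ sin²2θ/(4u^{3/2}),  u = L² − r² sin²θ = 0.008163 m².
Substituting r = 0.0205 m, L = 0.0917 m, θ = 130.1°: d²x/dθ² = +0.013938 m.
a = ω²·d²x/dθ² = (320.9)²·(+0.013938) = +1435 m/s²;  |a| = 1435 m/s².

1430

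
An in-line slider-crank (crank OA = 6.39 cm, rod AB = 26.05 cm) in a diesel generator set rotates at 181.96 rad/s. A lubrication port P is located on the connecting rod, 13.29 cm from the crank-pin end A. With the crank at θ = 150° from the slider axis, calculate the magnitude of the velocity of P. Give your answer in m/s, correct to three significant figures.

7.15

ω = 182 rad/s.  Crank-pin speed |V_A| = rω = 11.627 m/s, perpendicular to OA.
Rod angle: sinφ = −(r/L) sinθ ⇒ φ = -7.045°; ω_rod = −rω cosθ/√(L²−r²sin²θ) = +38.949 rad/s.
V_P = V_A + ω_rod × AP, with AP = 0.1329 m along the rod.
Components: V_Px = −rω sinθ − a·ω_rod·sinφ = -5.1788 m/s;  V_Py = rω cosθ + a·ω_rod·cosφ = -4.9323 m/s.
|V_P| = √(V_Px² + V_Py²) = 7.1517 m/s.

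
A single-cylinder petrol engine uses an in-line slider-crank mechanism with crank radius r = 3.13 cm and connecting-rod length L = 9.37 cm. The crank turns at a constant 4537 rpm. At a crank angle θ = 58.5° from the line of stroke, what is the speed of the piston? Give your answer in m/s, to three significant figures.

15.0

ω = 2π·4537/60 = 475.1 rad/s
For an in-line slider-crank, x = r cosθ + √(L² − r² sin²θ), so v = −rω sinθ·[1 + r cosθ/√(L² − r² sin²θ)].
With r = 0.0313 m, L = 0.0937 m, θ = 58.5°: √(L² − r² sin²θ) = 0.089819 m.
v = −0.0313·475.1·0.85264·[1 + 0.0313·0.52250/0.089819] = -14.988 m/s.
|v| = 14.988 m/s.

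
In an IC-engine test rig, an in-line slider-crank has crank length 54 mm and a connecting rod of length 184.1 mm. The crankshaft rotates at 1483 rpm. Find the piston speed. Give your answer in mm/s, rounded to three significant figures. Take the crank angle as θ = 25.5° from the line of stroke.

ω = 2π·1483/60 = 155.3 rad/s
For an in-line slider-crank, x = r cosθ + √(L² − r² sin²θ), so v = −rω sinθ·[1 + r cosθ/√(L² − r² sin²θ)].
With r = 0.054 m, L = 0.1841 m, θ = 25.5°: √(L² − r² sin²θ) = 0.18263 m.
v = −0.054·155.3·0.43051·[1 + 0.054·0.90259/0.18263] = -4.5739 m/s.
|v| = 4.5739 m/s = 4573.9 mm/s.

4570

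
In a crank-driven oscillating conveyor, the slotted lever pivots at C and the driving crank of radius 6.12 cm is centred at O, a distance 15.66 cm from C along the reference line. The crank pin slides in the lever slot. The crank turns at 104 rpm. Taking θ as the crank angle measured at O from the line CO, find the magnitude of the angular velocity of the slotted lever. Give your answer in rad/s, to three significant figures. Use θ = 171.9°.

ω = 10.89 rad/s (from 104 rpm).
Crank pin A relative to C: A = (d + r cosθ, r sinθ); lever angle φ = atan2(r sinθ, d + r cosθ).
Differentiating tanφ: φ̇ = rω(d cosθ + r)/(d² + r² + 2dr cosθ).
d² + r² + 2dr cosθ = |CA|² = 0.00929238 m²;  d cosθ + r = -0.093838 m.
|ω_lever| = |0.0612·10.89·-0.093838| / 0.00929238 = 6.7308 rad/s.

6.73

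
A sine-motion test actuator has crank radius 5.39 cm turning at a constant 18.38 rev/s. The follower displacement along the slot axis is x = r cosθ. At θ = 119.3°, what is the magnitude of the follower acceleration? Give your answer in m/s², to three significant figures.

ω = 115.5 rad/s (from 18.38 rev/s).
x = r cosθ ⇒ ẍ = −rω² cosθ (ω constant).
|a| = rω²|cosθ| = 0.0539·(115.5)²·|cos 119.3°| = 351.79 m/s².

352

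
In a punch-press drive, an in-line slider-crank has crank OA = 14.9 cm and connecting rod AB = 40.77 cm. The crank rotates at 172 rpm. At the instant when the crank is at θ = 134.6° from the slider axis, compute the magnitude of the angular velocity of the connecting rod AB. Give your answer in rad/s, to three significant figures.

4.79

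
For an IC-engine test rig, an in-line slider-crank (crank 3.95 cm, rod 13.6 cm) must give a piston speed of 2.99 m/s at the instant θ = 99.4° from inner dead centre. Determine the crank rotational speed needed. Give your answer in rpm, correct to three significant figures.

771

For an in-line slider-crank, |v_piston| = rω|sinθ|·[1 + r cosθ/√(L² − r² sin²θ)].
With r = 0.0395 m, L = 0.136 m, θ = 99.4°: the bracketed kinematic factor |dx/dθ| = 0.03704 m.
ω = v/|dx/dθ| = 2.99/0.03704 = 80.723 rad/s.
N = 60ω/(2π) = 770.85 rpm.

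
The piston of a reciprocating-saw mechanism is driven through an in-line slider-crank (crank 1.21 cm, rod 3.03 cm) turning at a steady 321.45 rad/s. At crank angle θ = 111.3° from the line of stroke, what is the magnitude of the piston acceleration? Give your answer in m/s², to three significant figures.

ω = 321.4 rad/s
x(θ) = r cosθ + √(L² − r² sin²θ); with ω constant, a = ω²·d²x/dθ².
d²x/dθ² = −r cosθ − r²(cos2θ)/√u − r⁴ sin²2θ/(4u^{3/2}),  u = L² − r² sin²θ = 0.000790999 m².
Substituting r = 0.0121 m, L = 0.0303 m, θ = 111.3°: d²x/dθ² = +0.0081169 m.
a = ω²·d²x/dθ² = (321.4)²·(+0.0081169) = +838.72 m/s²;  |a| = 838.72 m/s².

839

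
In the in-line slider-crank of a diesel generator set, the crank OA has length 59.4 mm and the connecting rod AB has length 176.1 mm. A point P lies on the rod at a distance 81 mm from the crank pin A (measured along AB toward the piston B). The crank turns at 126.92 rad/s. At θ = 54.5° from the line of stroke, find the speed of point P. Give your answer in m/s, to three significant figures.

ω = 126.9 rad/s.  Crank-pin speed |V_A| = rω = 7.539 m/s, perpendicular to OA.
Rod angle: sinφ = −(r/L) sinθ ⇒ φ = -15.939°; ω_rod = −rω cosθ/√(L²−r²sin²θ) = -25.855 rad/s.
V_P = V_A + ω_rod × AP, with AP = 0.081 m along the rod.
Components: V_Px = −rω sinθ − a·ω_rod·sinφ = -6.7127 m/s;  V_Py = rω cosθ + a·ω_rod·cosφ = +2.3642 m/s.
|V_P| = √(V_Px² + V_Py²) = 7.1169 m/s.

7.12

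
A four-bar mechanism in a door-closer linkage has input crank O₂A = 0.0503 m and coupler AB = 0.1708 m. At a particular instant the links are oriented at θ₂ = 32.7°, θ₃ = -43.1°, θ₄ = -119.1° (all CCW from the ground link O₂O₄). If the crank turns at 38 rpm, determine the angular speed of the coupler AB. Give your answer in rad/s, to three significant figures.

0.571

ω₂ = 3.979 rad/s (from 38 rpm).
Differentiating the loop-closure r₂e^{iθ₂}+r₃e^{iθ₃}=r₁+r₄e^{iθ₄} gives r₂ω₂e^{iθ₂}+r₃ω₃e^{iθ₃}=r₄ω₄e^{iθ₄}.
Eliminating the other unknown: ω₃ = r₂ω₂ sin(θ₄−θ₂) / [r₃ sin(θ₃−θ₄)].
Numerator sine = -0.47255; denominator sine = +0.97030.
Result = 0.0503·3.979·(-0.47255) / (0.1708·(+0.97030)) = -0.57074 rad/s; magnitude 0.57074 rad/s.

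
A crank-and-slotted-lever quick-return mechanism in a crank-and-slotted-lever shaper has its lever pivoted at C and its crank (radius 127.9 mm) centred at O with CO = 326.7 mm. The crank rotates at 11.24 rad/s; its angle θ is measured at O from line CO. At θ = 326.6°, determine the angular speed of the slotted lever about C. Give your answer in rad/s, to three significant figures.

2.99

ω = 11.24 rad/s
Crank pin A relative to C: A = (d + r cosθ, r sinθ); lever angle φ = atan2(r sinθ, d + r cosθ).
Differentiating tanφ: φ̇ = rω(d cosθ + r)/(d² + r² + 2dr cosθ).
d² + r² + 2dr cosθ = |CA|² = 0.192859 m²;  d cosθ + r = +0.40064 m.
|ω_lever| = |0.1279·11.24·+0.40064| / 0.192859 = 2.9865 rad/s.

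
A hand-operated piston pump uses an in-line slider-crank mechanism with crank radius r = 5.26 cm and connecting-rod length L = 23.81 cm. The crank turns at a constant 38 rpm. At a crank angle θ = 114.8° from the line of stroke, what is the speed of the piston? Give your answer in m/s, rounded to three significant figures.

0.172

ω = 2π·38/60 = 3.979 rad/s
For an in-line slider-crank, x = r cosθ + √(L² − r² sin²θ), so v = −rω sinθ·[1 + r cosθ/√(L² − r² sin²θ)].
With r = 0.0526 m, L = 0.2381 m, θ = 114.8°: √(L² − r² sin²θ) = 0.23326 m.
v = −0.0526·3.979·0.90778·[1 + 0.0526·-0.41945/0.23326] = -0.17204 m/s.
|v| = 0.17204 m/s.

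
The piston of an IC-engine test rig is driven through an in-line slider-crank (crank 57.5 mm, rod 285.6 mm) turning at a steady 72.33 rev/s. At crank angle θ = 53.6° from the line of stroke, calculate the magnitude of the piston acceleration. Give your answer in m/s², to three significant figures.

6350

ω = 2π·72.3 = 454.5 rad/s
x(θ) = r cosθ + √(L² − r² sin²θ); with ω constant, a = ω²·d²x/dθ².
d²x/dθ² = −r cosθ − r²(cos2θ)/√u − r⁴ sin²2θ/(4u^{3/2}),  u = L² − r² sin²θ = 0.0794254 m².
Substituting r = 0.0575 m, L = 0.2856 m, θ = 53.6°: d²x/dθ² = -0.030764 m.
a = ω²·d²x/dθ² = (454.5)²·(-0.030764) = -6353.9 m/s²;  |a| = 6353.9 m/s².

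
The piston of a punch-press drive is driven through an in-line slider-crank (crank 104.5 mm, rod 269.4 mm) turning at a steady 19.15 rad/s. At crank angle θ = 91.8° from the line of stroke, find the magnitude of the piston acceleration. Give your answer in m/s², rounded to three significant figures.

17.3

ω = 19.15 rad/s
x(θ) = r cosθ + √(L² − r² sin²θ); with ω constant, a = ω²·d²x/dθ².
d²x/dθ² = −r cosθ − r²(cos2θ)/√u − r⁴ sin²2θ/(4u^{3/2}),  u = L² − r² sin²θ = 0.0616669 m².
Substituting r = 0.1045 m, L = 0.2694 m, θ = 91.8°: d²x/dθ² = +0.047163 m.
a = ω²·d²x/dθ² = (19.15)²·(+0.047163) = +17.296 m/s²;  |a| = 17.296 m/s².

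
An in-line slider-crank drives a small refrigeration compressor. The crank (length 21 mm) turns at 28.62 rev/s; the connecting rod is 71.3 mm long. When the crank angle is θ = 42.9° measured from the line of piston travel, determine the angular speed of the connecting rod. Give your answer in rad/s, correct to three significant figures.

39.6

ω = 179.8 rad/s (converted from 28.62 rev/s).
The rod makes angle φ with the slider axis where L sinφ = r sinθ; differentiating, L cosφ·φ̇ = r ω cosθ.
L cosφ = √(L² − r² sin²θ) = 0.069852 m.
|ω_rod| = r ω |cosθ| / √(L² − r² sin²θ) = 0.021·179.8·0.73254/0.069852 = 39.602 rad/s.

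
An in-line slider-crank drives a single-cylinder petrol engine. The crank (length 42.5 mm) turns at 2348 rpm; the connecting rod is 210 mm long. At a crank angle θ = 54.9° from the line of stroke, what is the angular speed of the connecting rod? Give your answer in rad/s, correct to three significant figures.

29.0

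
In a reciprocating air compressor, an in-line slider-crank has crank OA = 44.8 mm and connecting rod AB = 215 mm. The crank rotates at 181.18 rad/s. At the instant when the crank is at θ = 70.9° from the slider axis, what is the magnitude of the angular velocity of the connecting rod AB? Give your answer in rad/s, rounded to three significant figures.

12.6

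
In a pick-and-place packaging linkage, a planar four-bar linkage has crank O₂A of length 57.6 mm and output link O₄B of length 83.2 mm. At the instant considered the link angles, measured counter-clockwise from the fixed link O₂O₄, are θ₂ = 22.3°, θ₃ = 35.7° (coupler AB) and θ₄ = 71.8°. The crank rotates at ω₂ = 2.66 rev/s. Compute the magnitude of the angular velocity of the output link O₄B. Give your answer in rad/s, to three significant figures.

ω₂ = 16.71 rad/s (from 2.66 rev/s).
Differentiating the loop-closure r₂e^{iθ₂}+r₃e^{iθ₃}=r₁+r₄e^{iθ₄} gives r₂ω₂e^{iθ₂}+r₃ω₃e^{iθ₃}=r₄ω₄e^{iθ₄}.
Eliminating the other unknown: ω₄ = r₂ω₂ sin(θ₂−θ₃) / [r₄ sin(θ₄−θ₃)].
Numerator sine = -0.23175; denominator sine = +0.58920.
Result = 0.0576·16.71·(-0.23175) / (0.0832·(+0.58920)) = -4.5511 rad/s; magnitude 4.5511 rad/s.

4.55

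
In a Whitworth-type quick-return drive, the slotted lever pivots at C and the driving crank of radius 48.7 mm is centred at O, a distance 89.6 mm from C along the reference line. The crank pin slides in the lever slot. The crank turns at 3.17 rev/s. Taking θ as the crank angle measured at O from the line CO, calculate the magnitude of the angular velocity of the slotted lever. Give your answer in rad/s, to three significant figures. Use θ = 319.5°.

6.65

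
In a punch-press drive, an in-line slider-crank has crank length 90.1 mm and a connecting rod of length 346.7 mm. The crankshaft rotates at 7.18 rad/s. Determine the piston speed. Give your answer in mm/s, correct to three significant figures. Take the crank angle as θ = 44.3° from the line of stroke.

537

ω = 7.18 rad/s
For an in-line slider-crank, x = r cosθ + √(L² − r² sin²θ), so v = −rω sinθ·[1 + r cosθ/√(L² − r² sin²θ)].
With r = 0.0901 m, L = 0.3467 m, θ = 44.3°: √(L² − r² sin²θ) = 0.34094 m.
v = −0.0901·7.18·0.69842·[1 + 0.0901·0.71569/0.34094] = -0.53727 m/s.
|v| = 0.53727 m/s = 537.27 mm/s.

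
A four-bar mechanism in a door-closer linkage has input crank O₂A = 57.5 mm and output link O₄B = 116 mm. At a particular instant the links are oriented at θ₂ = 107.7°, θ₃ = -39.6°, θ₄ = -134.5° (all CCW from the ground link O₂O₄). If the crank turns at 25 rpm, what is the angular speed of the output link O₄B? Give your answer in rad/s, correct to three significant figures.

0.704

ω₂ = 2.618 rad/s (from 25 rpm).
Differentiating the loop-closure r₂e^{iθ₂}+r₃e^{iθ₃}=r₁+r₄e^{iθ₄} gives r₂ω₂e^{iθ₂}+r₃ω₃e^{iθ₃}=r₄ω₄e^{iθ₄}.
Eliminating the other unknown: ω₄ = r₂ω₂ sin(θ₂−θ₃) / [r₄ sin(θ₄−θ₃)].
Numerator sine = +0.54024; denominator sine = -0.99635.
Result = 0.0575·2.618·(+0.54024) / (0.116·(-0.99635)) = -0.70365 rad/s; magnitude 0.70365 rad/s.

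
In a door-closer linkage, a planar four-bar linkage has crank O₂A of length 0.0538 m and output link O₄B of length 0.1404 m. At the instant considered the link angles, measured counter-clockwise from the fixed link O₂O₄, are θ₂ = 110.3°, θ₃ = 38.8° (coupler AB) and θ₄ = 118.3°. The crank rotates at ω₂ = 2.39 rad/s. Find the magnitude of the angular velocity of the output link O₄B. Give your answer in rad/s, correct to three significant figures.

0.883

ω₂ = 2.39 rad/s
Differentiating the loop-closure r₂e^{iθ₂}+r₃e^{iθ₃}=r₁+r₄e^{iθ₄} gives r₂ω₂e^{iθ₂}+r₃ω₃e^{iθ₃}=r₄ω₄e^{iθ₄}.
Eliminating the other unknown: ω₄ = r₂ω₂ sin(θ₂−θ₃) / [r₄ sin(θ₄−θ₃)].
Numerator sine = +0.94832; denominator sine = +0.98325.
Result = 0.0538·2.39·(+0.94832) / (0.1404·(+0.98325)) = +0.88329 rad/s; magnitude 0.88329 rad/s.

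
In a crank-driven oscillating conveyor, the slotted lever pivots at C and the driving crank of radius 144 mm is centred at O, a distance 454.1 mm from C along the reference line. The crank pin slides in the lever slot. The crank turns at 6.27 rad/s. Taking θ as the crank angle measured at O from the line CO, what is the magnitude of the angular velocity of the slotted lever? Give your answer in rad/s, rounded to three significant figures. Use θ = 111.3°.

ω = 6.27 rad/s
Crank pin A relative to C: A = (d + r cosθ, r sinθ); lever angle φ = atan2(r sinθ, d + r cosθ).
Differentiating tanφ: φ̇ = rω(d cosθ + r)/(d² + r² + 2dr cosθ).
d² + r² + 2dr cosθ = |CA|² = 0.179437 m²;  d cosθ + r = -0.020952 m.
|ω_lever| = |0.144·6.27·-0.020952| / 0.179437 = 0.10543 rad/s.

0.105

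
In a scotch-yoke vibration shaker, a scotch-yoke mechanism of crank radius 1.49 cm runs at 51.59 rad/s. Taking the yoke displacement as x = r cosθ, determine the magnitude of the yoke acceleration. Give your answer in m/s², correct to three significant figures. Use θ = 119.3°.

19.4

ω = 51.59 rad/s
x = r cosθ ⇒ ẍ = −rω² cosθ (ω constant).
|a| = rω²|cosθ| = 0.0149·(51.59)²·|cos 119.3°| = 19.407 m/s².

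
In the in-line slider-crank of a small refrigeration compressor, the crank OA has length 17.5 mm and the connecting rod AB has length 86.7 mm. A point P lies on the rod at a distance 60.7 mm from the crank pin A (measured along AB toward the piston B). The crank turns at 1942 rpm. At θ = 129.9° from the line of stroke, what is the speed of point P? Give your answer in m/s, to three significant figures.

2.57

ω = 203.4 rad/s.  Crank-pin speed |V_A| = rω = 3.5589 m/s, perpendicular to OA.
Rod angle: sinφ = −(r/L) sinθ ⇒ φ = -8.908°; ω_rod = −rω cosθ/√(L²−r²sin²θ) = +26.652 rad/s.
V_P = V_A + ω_rod × AP, with AP = 0.0607 m along the rod.
Components: V_Px = −rω sinθ − a·ω_rod·sinφ = -2.4798 m/s;  V_Py = rω cosθ + a·ω_rod·cosφ = -0.68459 m/s.
|V_P| = √(V_Px² + V_Py²) = 2.5725 m/s.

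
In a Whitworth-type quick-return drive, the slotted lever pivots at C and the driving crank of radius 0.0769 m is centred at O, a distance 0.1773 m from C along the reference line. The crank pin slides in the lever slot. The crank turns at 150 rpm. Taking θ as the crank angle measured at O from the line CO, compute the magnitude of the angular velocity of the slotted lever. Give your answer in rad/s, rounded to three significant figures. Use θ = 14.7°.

4.71

ω = 15.71 rad/s (from 150 rpm).
Crank pin A relative to C: A = (d + r cosθ, r sinθ); lever angle φ = atan2(r sinθ, d + r cosθ).
Differentiating tanφ: φ̇ = rω(d cosθ + r)/(d² + r² + 2dr cosθ).
d² + r² + 2dr cosθ = |CA|² = 0.0637251 m²;  d cosθ + r = +0.2484 m.
|ω_lever| = |0.0769·15.71·+0.2484| / 0.0637251 = 4.7085 rad/s.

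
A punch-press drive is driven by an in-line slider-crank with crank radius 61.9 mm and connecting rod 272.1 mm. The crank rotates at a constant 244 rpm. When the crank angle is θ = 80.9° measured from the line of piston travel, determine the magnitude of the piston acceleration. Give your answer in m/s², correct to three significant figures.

2.56

ω = 2π·244/60 = 25.55 rad/s
x(θ) = r cosθ + √(L² − r² sin²θ); with ω constant, a = ω²·d²x/dθ².
d²x/dθ² = −r cosθ − r²(cos2θ)/√u − r⁴ sin²2θ/(4u^{3/2}),  u = L² − r² sin²θ = 0.0703026 m².
Substituting r = 0.0619 m, L = 0.2721 m, θ = 80.9°: d²x/dθ² = +0.0039188 m.
a = ω²·d²x/dθ² = (25.55)²·(+0.0039188) = +2.5585 m/s²;  |a| = 2.5585 m/s².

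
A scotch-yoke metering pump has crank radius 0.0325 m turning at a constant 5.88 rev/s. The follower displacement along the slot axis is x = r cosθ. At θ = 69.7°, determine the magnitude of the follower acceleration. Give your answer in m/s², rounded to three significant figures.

15.4

ω = 36.95 rad/s (from 5.88 rev/s).
x = r cosθ ⇒ ẍ = −rω² cosθ (ω constant).
|a| = rω²|cosθ| = 0.0325·(36.95)²·|cos 69.7°| = 15.39 m/s².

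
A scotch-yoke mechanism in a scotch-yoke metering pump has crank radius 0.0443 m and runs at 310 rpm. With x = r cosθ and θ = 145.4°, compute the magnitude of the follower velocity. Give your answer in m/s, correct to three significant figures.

ω = 32.46 rad/s (from 310 rpm).
x = r cosθ ⇒ ẋ = −rω sinθ.
|v| = rω|sinθ| = 0.0443·32.46·|sin 145.4°| = 0.81663 m/s.

0.817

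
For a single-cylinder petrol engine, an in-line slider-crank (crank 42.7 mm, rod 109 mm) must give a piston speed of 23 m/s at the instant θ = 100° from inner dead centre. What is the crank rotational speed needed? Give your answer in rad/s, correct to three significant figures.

For an in-line slider-crank, |v_piston| = rω|sinθ|·[1 + r cosθ/√(L² − r² sin²θ)].
With r = 0.0427 m, L = 0.109 m, θ = 100°: the bracketed kinematic factor |dx/dθ| = 0.038951 m.
ω = v/|dx/dθ| = 23/0.038951 = 590.49 rad/s.

590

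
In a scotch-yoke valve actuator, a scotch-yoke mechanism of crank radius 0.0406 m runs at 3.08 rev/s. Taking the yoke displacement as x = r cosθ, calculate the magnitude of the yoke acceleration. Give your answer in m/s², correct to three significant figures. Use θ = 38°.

12.0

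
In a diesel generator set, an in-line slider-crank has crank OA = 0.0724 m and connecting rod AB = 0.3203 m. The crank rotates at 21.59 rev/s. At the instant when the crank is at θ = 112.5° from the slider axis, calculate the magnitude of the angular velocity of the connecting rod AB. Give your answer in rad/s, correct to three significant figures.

ω = 135.7 rad/s (converted from 21.59 rev/s).
The rod makes angle φ with the slider axis where L sinφ = r sinθ; differentiating, L cosφ·φ̇ = r ω cosθ.
L cosφ = √(L² − r² sin²θ) = 0.31324 m.
|ω_rod| = r ω |cosθ| / √(L² − r² sin²θ) = 0.0724·135.7·0.38268/0.31324 = 11.999 rad/s.

12.0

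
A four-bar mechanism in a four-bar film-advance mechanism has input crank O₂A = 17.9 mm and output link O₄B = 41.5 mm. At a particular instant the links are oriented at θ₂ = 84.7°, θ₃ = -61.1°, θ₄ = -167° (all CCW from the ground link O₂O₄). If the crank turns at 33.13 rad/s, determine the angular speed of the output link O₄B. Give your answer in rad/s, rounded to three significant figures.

ω₂ = 33.13 rad/s
Differentiating the loop-closure r₂e^{iθ₂}+r₃e^{iθ₃}=r₁+r₄e^{iθ₄} gives r₂ω₂e^{iθ₂}+r₃ω₃e^{iθ₃}=r₄ω₄e^{iθ₄}.
Eliminating the other unknown: ω₄ = r₂ω₂ sin(θ₂−θ₃) / [r₄ sin(θ₄−θ₃)].
Numerator sine = +0.56208; denominator sine = -0.96174.
Result = 0.0179·33.13·(+0.56208) / (0.0415·(-0.96174)) = -8.3516 rad/s; magnitude 8.3516 rad/s.

8.35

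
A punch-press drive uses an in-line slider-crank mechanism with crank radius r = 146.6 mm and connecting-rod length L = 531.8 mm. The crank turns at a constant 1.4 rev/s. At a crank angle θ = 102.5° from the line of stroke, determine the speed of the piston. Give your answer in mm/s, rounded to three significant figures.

ω = 2π·1.4 = 8.796 rad/s
For an in-line slider-crank, x = r cosθ + √(L² − r² sin²θ), so v = −rω sinθ·[1 + r cosθ/√(L² − r² sin²θ)].
With r = 0.1466 m, L = 0.5318 m, θ = 102.5°: √(L² − r² sin²θ) = 0.51218 m.
v = −0.1466·8.796·0.97630·[1 + 0.1466·-0.21644/0.51218] = -1.181 m/s.
|v| = 1.181 m/s = 1181 mm/s.

1180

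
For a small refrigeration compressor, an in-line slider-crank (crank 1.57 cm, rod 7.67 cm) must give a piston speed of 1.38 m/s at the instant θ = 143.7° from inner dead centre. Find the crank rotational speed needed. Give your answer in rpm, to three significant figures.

1700

For an in-line slider-crank, |v_piston| = rω|sinθ|·[1 + r cosθ/√(L² − r² sin²θ)].
With r = 0.0157 m, L = 0.0767 m, θ = 143.7°: the bracketed kinematic factor |dx/dθ| = 0.0077499 m.
ω = v/|dx/dθ| = 1.38/0.0077499 = 178.07 rad/s.
N = 60ω/(2π) = 1700.4 rpm.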